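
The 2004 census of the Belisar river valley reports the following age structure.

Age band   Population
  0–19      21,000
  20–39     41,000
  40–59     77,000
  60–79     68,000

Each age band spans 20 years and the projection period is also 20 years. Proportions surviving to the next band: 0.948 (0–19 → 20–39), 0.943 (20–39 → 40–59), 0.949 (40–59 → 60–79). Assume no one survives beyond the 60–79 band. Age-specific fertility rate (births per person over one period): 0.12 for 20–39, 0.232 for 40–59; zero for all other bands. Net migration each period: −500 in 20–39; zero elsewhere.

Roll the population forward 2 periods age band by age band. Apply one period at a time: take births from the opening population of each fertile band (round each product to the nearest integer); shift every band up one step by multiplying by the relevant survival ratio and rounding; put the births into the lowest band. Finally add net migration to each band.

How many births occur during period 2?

11299

Period 1.
Births: 41000 * 0.12 = 4920 ; 77000 * 0.232 = 17864 → 22784
20–39: 21000 * 0.948 = 19908
40–59: 41000 * 0.943 = 38663
60–79: 77000 * 0.949 = 73073
Net migration: 20–39 − 500 → 19408
→ [22784, 19408, 38663, 73073]
Period 2.
Births: 19408 * 0.12 = 2329 ; 38663 * 0.232 = 8970 → 11299
20–39: 22784 * 0.948 = 21599
40–59: 19408 * 0.943 = 18302
60–79: 38663 * 0.949 = 36691
Net migration: 20–39 − 500 → 21099
→ [11299, 21099, 18302, 36691]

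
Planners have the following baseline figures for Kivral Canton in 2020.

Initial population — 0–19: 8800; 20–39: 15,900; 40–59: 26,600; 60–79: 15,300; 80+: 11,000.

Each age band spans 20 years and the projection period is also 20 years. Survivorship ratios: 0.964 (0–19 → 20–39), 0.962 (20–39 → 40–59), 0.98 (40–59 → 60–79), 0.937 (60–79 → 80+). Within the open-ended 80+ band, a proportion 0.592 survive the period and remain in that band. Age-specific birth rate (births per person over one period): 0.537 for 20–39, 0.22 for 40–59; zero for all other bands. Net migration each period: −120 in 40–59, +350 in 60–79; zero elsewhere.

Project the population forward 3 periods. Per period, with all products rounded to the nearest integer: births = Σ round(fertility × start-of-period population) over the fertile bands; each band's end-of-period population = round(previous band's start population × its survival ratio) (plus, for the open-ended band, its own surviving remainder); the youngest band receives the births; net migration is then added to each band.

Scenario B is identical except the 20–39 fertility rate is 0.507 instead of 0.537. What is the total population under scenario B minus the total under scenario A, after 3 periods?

Period 1:
Births: 15900 × 0.537 = 8538 ; 26600 × 0.22 = 5852 → total 14390
20–39: 8800 × 0.964 = 8483
40–59: 15900 × 0.962 = 15296
60–79: 26600 × 0.98 = 26068
80+: 15300 × 0.937 + 11000 × 0.592 = 14336 + 6512 = 20848
Net migration: 40–59 − 120 → 15176; 60–79 + 350 → 26418
End of period: [14390, 8483, 15176, 26418, 20848]
Period 2:
Births: 8483 × 0.537 = 4555 ; 15176 × 0.22 = 3339 → total 7894
20–39: 14390 × 0.964 = 13872
40–59: 8483 × 0.962 = 8161
60–79: 15176 × 0.98 = 14872
80+: 26418 × 0.937 + 20848 × 0.592 = 24754 + 12342 = 37096
Net migration: 40–59 − 120 → 8041; 60–79 + 350 → 15222
End of period: [7894, 13872, 8041, 15222, 37096]
Period 3:
Births: 13872 × 0.537 = 7449 ; 8041 × 0.22 = 1769 → total 9218
20–39: 7894 × 0.964 = 7610
40–59: 13872 × 0.962 = 13345
60–79: 8041 × 0.98 = 7880
80+: 15222 × 0.937 + 37096 × 0.592 = 14263 + 21961 = 36224
Net migration: 40–59 − 120 → 13225; 60–79 + 350 → 8230
End of period: [9218, 7610, 13225, 8230, 36224]
Scenario A total after 3 periods: 74507
Scenario B projection —
Period 1:
Births: 15900 × 0.507 = 8061 ; 26600 × 0.22 = 5852 → total 13913
20–39: 8800 × 0.964 = 8483
40–59: 15900 × 0.962 = 15296
60–79: 26600 × 0.98 = 26068
80+: 15300 × 0.937 + 11000 × 0.592 = 14336 + 6512 = 20848
Net migration: 40–59 − 120 → 15176; 60–79 + 350 → 26418
End of period: [13913, 8483, 15176, 26418, 20848]
Period 2:
Births: 8483 × 0.507 = 4301 ; 15176 × 0.22 = 3339 → total 7640
20–39: 13913 × 0.964 = 13412
40–59: 8483 × 0.962 = 8161
60–79: 15176 × 0.98 = 14872
80+: 26418 × 0.937 + 20848 × 0.592 = 24754 + 12342 = 37096
Net migration: 40–59 − 120 → 8041; 60–79 + 350 → 15222
End of period: [7640, 13412, 8041, 15222, 37096]
Period 3:
Births: 13412 × 0.507 = 6800 ; 8041 × 0.22 = 1769 → total 8569
20–39: 7640 × 0.964 = 7365
40–59: 13412 × 0.962 = 12902
60–79: 8041 × 0.98 = 7880
80+: 15222 × 0.937 + 37096 × 0.592 = 14263 + 21961 = 36224
Net migration: 40–59 − 120 → 12782; 60–79 + 350 → 8230
End of period: [8569, 7365, 12782, 8230, 36224]
Scenario B total after 3 periods: 73170
Difference B − A = 73170 − 74507 = -1337

-1337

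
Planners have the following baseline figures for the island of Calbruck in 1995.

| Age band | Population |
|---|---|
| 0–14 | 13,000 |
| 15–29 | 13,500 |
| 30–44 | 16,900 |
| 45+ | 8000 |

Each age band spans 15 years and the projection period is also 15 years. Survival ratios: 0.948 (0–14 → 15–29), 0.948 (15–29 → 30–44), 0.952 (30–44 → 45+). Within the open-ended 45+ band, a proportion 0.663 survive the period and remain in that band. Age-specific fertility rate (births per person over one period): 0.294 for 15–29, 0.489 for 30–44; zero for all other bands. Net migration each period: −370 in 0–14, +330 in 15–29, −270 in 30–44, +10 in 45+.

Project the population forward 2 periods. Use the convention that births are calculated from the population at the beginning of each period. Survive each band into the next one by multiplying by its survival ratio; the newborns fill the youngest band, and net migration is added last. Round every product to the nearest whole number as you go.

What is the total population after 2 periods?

58905

[period 1]
Births: 13500 × 0.294 = 3969  |  16900 × 0.489 = 8264 → 12233
15–29: 13000 × 0.948 = 12324
30–44: 13500 × 0.948 = 12798
45+: 16900 × 0.952 + 8000 × 0.663 = 16089 + 5304 = 21393
Net migration: 0–14 − 370 → 11863; 15–29 + 330 → 12654; 30–44 − 270 → 12528; 45+ + 10 → 21403
End of period: [11863, 12654, 12528, 21403]
[period 2]
Births: 12654 × 0.294 = 3720  |  12528 × 0.489 = 6126 → 9846
15–29: 11863 × 0.948 = 11246
30–44: 12654 × 0.948 = 11996
45+: 12528 × 0.952 + 21403 × 0.663 = 11927 + 14190 = 26117
Net migration: 0–14 − 370 → 9476; 15–29 + 330 → 11576; 30–44 − 270 → 11726; 45+ + 10 → 26127
End of period: [9476, 11576, 11726, 26127]
Total after period 2: 9476 + 11576 + 11726 + 26127 = 58905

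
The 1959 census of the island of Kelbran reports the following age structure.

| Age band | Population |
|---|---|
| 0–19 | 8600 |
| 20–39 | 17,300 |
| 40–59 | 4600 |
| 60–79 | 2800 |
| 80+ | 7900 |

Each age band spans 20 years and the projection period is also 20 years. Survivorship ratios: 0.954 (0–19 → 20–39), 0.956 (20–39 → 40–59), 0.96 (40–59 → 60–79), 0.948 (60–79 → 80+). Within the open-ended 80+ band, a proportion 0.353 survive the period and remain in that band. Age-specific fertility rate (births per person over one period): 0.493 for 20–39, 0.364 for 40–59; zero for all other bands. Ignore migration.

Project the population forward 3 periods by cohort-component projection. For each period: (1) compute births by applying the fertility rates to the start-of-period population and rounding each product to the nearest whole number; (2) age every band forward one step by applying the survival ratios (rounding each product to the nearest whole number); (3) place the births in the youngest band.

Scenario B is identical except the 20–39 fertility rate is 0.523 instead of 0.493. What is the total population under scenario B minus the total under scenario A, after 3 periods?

1259

Period 1:
Births: 17300 * 0.493 = 8529, 4600 * 0.364 = 1674 → 10203
20–39: 8600 * 0.954 = 8204
40–59: 17300 * 0.956 = 16539
60–79: 4600 * 0.96 = 4416
80+: 2800 * 0.948 + 7900 * 0.353 = 2654 + 2789 = 5443
→ [10203, 8204, 16539, 4416, 5443]
Period 2:
Births: 8204 * 0.493 = 4045, 16539 * 0.364 = 6020 → 10065
20–39: 10203 * 0.954 = 9734
40–59: 8204 * 0.956 = 7843
60–79: 16539 * 0.96 = 15877
80+: 4416 * 0.948 + 5443 * 0.353 = 4186 + 1921 = 6107
→ [10065, 9734, 7843, 15877, 6107]
Period 3:
Births: 9734 * 0.493 = 4799, 7843 * 0.364 = 2855 → 7654
20–39: 10065 * 0.954 = 9602
40–59: 9734 * 0.956 = 9306
60–79: 7843 * 0.96 = 7529
80+: 15877 * 0.948 + 6107 * 0.353 = 15051 + 2156 = 17207
→ [7654, 9602, 9306, 7529, 17207]
Scenario A total after 3 periods: 51298
Scenario B projection —
Period 1:
Births: 17300 * 0.523 = 9048, 4600 * 0.364 = 1674 → 10722
20–39: 8600 * 0.954 = 8204
40–59: 17300 * 0.956 = 16539
60–79: 4600 * 0.96 = 4416
80+: 2800 * 0.948 + 7900 * 0.353 = 2654 + 2789 = 5443
→ [10722, 8204, 16539, 4416, 5443]
Period 2:
Births: 8204 * 0.523 = 4291, 16539 * 0.364 = 6020 → 10311
20–39: 10722 * 0.954 = 10229
40–59: 8204 * 0.956 = 7843
60–79: 16539 * 0.96 = 15877
80+: 4416 * 0.948 + 5443 * 0.353 = 4186 + 1921 = 6107
→ [10311, 10229, 7843, 15877, 6107]
Period 3:
Births: 10229 * 0.523 = 5350, 7843 * 0.364 = 2855 → 8205
20–39: 10311 * 0.954 = 9837
40–59: 10229 * 0.956 = 9779
60–79: 7843 * 0.96 = 7529
80+: 15877 * 0.948 + 6107 * 0.353 = 15051 + 2156 = 17207
→ [8205, 9837, 9779, 7529, 17207]
Scenario B total after 3 periods: 52557
Difference B − A = 52557 − 51298 = 1259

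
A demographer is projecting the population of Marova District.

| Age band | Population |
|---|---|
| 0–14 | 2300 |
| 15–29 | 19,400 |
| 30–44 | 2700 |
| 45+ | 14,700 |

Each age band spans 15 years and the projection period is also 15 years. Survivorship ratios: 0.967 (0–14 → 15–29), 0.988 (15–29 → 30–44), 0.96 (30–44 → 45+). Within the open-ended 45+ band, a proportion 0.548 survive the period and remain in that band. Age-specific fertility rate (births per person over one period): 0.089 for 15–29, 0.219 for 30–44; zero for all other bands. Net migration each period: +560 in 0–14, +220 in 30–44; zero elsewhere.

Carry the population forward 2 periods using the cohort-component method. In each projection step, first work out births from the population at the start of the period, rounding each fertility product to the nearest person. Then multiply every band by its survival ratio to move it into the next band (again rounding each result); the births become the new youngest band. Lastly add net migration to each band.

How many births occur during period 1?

2318

After projecting period 1:
Births: 19400 * 0.089 = 1727, 2700 * 0.219 = 591 — total 2318
15–29: 2300 * 0.967 = 2224
30–44: 19400 * 0.988 = 19167
45+: 2700 * 0.96 + 14700 * 0.548 = 2592 + 8056 = 10648
Net migration: 0–14 + 560 → 2878; 30–44 + 220 → 19387
Giving 2878 / 2224 / 19387 / 10648.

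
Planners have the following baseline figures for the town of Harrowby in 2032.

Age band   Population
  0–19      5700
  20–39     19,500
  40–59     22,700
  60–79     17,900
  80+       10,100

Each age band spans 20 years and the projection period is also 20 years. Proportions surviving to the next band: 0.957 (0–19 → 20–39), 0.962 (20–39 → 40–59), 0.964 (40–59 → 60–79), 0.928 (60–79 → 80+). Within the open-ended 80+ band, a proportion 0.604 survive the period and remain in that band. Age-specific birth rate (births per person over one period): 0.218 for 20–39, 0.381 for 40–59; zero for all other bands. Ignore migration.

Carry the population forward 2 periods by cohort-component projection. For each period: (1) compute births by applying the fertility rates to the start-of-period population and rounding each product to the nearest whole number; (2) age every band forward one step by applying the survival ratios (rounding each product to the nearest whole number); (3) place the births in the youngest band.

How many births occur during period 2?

8336

Let group 1 be 0–19 through group 5 = 80+.
[period 1]
Births: 19500 × 0.218 = 4251, 22700 × 0.381 = 8649 → 12900
Group 2: 5700 × 0.957 = 5455
Group 3: 19500 × 0.962 = 18759
Group 4: 22700 × 0.964 = 21883
Group 5: 17900 × 0.928 + 10100 × 0.604 = 16611 + 6100 = 22711
Population now: 0–19=12900, 20–39=5455, 40–59=18759, 60–79=21883, 80+=22711
[period 2]
Births: 5455 × 0.218 = 1189, 18759 × 0.381 = 7147 → 8336
Group 2: 12900 × 0.957 = 12345
Group 3: 5455 × 0.962 = 5248
Group 4: 18759 × 0.964 = 18084
Group 5: 21883 × 0.928 + 22711 × 0.604 = 20307 + 13717 = 34024
Population now: 0–19=8336, 20–39=12345, 40–59=5248, 60–79=18084, 80+=34024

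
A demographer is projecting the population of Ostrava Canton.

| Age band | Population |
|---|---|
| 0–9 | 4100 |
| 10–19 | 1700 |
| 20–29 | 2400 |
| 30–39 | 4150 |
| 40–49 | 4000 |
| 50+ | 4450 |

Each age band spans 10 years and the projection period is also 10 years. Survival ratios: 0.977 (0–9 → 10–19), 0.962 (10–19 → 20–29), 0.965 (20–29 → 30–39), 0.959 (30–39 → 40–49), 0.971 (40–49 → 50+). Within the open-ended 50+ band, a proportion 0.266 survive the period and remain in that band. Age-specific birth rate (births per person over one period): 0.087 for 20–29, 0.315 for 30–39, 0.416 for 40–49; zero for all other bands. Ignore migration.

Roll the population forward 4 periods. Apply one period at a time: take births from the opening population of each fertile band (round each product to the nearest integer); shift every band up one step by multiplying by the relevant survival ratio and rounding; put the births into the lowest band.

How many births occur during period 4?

2060

[period 1]
Births: 2400 * 0.087 = 209, 4150 * 0.315 = 1307, 4000 * 0.416 = 1664 → 3180
10–19: 4100 * 0.977 = 4006
20–29: 1700 * 0.962 = 1635
30–39: 2400 * 0.965 = 2316
40–49: 4150 * 0.959 = 3980
50+: 4000 * 0.971 + 4450 * 0.266 = 3884 + 1184 = 5068
→ [3180, 4006, 1635, 2316, 3980, 5068]
[period 2]
Births: 1635 * 0.087 = 142, 2316 * 0.315 = 730, 3980 * 0.416 = 1656 → 2528
10–19: 3180 * 0.977 = 3107
20–29: 4006 * 0.962 = 3854
30–39: 1635 * 0.965 = 1578
40–49: 2316 * 0.959 = 2221
50+: 3980 * 0.971 + 5068 * 0.266 = 3865 + 1348 = 5213
→ [2528, 3107, 3854, 1578, 2221, 5213]
[period 3]
Births: 3854 * 0.087 = 335, 1578 * 0.315 = 497, 2221 * 0.416 = 924 → 1756
10–19: 2528 * 0.977 = 2470
20–29: 3107 * 0.962 = 2989
30–39: 3854 * 0.965 = 3719
40–49: 1578 * 0.959 = 1513
50+: 2221 * 0.971 + 5213 * 0.266 = 2157 + 1387 = 3544
→ [1756, 2470, 2989, 3719, 1513, 3544]
[period 4]
Births: 2989 * 0.087 = 260, 3719 * 0.315 = 1171, 1513 * 0.416 = 629 → 2060
10–19: 1756 * 0.977 = 1716
20–29: 2470 * 0.962 = 2376
30–39: 2989 * 0.965 = 2884
40–49: 3719 * 0.959 = 3567
50+: 1513 * 0.971 + 3544 * 0.266 = 1469 + 943 = 2412
→ [2060, 1716, 2376, 2884, 3567, 2412]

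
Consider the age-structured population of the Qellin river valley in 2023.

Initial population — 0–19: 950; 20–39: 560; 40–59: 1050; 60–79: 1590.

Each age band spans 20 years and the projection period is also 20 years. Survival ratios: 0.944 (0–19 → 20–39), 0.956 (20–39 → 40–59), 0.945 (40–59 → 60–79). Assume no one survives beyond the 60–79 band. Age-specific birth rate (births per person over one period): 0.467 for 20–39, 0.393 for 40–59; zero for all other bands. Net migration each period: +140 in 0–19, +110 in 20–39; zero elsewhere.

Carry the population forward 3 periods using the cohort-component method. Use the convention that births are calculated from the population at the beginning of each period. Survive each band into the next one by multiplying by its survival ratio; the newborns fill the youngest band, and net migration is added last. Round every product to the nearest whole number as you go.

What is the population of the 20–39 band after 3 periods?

884

Numbering the bands 1..4 from youngest to oldest:
Period 1.
Births: 560 × 0.467 = 262, 1050 × 0.393 = 413 → 675
Band 2: 950 × 0.944 = 897
Band 3: 560 × 0.956 = 535
Band 4: 1050 × 0.945 = 992
Net migration: Band 1 + 140 → 815; Band 2 + 110 → 1007
→ [815, 1007, 535, 992]
Period 2.
Births: 1007 × 0.467 = 470, 535 × 0.393 = 210 → 680
Band 2: 815 × 0.944 = 769
Band 3: 1007 × 0.956 = 963
Band 4: 535 × 0.945 = 506
Net migration: Band 1 + 140 → 820; Band 2 + 110 → 879
→ [820, 879, 963, 506]
Period 3.
Births: 879 × 0.467 = 410, 963 × 0.393 = 378 → 788
Band 2: 820 × 0.944 = 774
Band 3: 879 × 0.956 = 840
Band 4: 963 × 0.945 = 910
Net migration: Band 1 + 140 → 928; Band 2 + 110 → 884
→ [928, 884, 840, 910]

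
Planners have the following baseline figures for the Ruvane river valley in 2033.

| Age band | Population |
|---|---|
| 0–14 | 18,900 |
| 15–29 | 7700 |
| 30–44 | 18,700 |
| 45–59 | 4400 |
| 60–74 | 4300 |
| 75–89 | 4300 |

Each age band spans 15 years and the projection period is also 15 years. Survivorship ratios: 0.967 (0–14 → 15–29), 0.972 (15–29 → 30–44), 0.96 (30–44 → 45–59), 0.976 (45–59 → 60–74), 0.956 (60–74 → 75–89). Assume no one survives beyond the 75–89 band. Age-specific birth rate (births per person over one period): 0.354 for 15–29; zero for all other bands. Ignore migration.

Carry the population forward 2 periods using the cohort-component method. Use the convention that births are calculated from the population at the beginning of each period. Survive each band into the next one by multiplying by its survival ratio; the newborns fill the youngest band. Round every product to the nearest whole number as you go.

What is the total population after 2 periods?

[period 1]
Births: 7700 × 0.354 = 2726
15–29: 18900 × 0.967 = 18276
30–44: 7700 × 0.972 = 7484
45–59: 18700 × 0.96 = 17952
60–74: 4400 × 0.976 = 4294
75–89: 4300 × 0.956 = 4111
Giving 2726 / 18276 / 7484 / 17952 / 4294 / 4111.
[period 2]
Births: 18276 × 0.354 = 6470
15–29: 2726 × 0.967 = 2636
30–44: 18276 × 0.972 = 17764
45–59: 7484 × 0.96 = 7185
60–74: 17952 × 0.976 = 17521
75–89: 4294 × 0.956 = 4105
Giving 6470 / 2636 / 17764 / 7185 / 17521 / 4105.
Total after period 2: 6470 + 2636 + 17764 + 7185 + 17521 + 4105 = 55681

55681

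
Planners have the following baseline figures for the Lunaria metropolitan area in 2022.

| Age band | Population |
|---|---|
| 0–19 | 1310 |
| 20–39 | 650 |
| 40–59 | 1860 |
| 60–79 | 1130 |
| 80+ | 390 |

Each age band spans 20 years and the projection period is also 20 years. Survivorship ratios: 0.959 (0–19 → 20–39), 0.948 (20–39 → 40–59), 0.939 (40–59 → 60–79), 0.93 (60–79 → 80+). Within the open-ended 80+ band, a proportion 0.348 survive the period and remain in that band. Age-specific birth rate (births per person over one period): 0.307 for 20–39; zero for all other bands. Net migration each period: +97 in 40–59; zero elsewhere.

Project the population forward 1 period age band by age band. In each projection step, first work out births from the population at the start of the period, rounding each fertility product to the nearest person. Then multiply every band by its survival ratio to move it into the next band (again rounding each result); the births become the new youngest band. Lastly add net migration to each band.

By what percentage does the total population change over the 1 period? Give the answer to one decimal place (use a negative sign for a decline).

-4.4

Call the bands 1 to 5, youngest first.
— Period 1 —
Births: 650 × 0.307 = 200
Band 2: 1310 × 0.959 = 1256
Band 3: 650 × 0.948 = 616
Band 4: 1860 × 0.939 = 1747
Band 5: 1130 × 0.93 + 390 × 0.348 = 1051 + 136 = 1187
Net migration: Band 3 + 97 → 713
Population now: 0–19=200, 20–39=1256, 40–59=713, 60–79=1747, 80+=1187
Total: 5340 → 5103; change = -237; percentage change = -4.4%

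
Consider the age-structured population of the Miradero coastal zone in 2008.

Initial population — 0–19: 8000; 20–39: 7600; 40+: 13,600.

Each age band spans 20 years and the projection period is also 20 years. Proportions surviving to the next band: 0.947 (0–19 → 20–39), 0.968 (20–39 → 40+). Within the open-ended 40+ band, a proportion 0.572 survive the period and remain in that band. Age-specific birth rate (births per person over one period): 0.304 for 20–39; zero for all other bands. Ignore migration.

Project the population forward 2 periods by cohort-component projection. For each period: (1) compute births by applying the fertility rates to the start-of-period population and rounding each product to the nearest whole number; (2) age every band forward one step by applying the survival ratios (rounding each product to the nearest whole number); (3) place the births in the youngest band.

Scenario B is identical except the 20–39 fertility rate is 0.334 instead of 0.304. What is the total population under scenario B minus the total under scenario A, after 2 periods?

442

Call the groups 1 to 3, youngest first.
[period 1]
Births: 7600 × 0.304 = 2310
Group 2: 8000 × 0.947 = 7576
Group 3: 7600 × 0.968 + 13600 × 0.572 = 7357 + 7779 = 15136
Giving 2310 / 7576 / 15136.
[period 2]
Births: 7576 × 0.304 = 2303
Group 2: 2310 × 0.947 = 2188
Group 3: 7576 × 0.968 + 15136 × 0.572 = 7334 + 8658 = 15992
Giving 2303 / 2188 / 15992.
Scenario A total after 2 periods: 20483
Scenario B projection —
[period 1]
Births: 7600 × 0.334 = 2538
Group 2: 8000 × 0.947 = 7576
Group 3: 7600 × 0.968 + 13600 × 0.572 = 7357 + 7779 = 15136
Giving 2538 / 7576 / 15136.
[period 2]
Births: 7576 × 0.334 = 2530
Group 2: 2538 × 0.947 = 2403
Group 3: 7576 × 0.968 + 15136 × 0.572 = 7334 + 8658 = 15992
Giving 2530 / 2403 / 15992.
Scenario B total after 2 periods: 20925
Difference B − A = 20925 − 20483 = 442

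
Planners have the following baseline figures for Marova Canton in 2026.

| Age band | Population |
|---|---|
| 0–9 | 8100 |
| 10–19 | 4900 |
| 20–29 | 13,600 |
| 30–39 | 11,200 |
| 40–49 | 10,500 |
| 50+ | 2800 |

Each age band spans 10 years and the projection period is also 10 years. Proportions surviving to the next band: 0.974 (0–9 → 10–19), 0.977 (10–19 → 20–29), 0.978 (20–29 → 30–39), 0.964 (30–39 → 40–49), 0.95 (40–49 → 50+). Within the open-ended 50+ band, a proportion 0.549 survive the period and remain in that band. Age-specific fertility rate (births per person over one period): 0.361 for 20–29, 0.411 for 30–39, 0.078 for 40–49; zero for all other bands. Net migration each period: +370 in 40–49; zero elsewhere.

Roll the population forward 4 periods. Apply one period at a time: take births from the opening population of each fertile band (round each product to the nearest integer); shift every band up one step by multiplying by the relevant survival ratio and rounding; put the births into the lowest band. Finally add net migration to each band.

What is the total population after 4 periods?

(Bands numbered youngest = 1 to oldest = 6.)
After projecting period 1:
Births: 13600 * 0.361 = 4910, 11200 * 0.411 = 4603, 10500 * 0.078 = 819 ⇒ total 10332
Band 2: 8100 * 0.974 = 7889
Band 3: 4900 * 0.977 = 4787
Band 4: 13600 * 0.978 = 13301
Band 5: 11200 * 0.964 = 10797
Band 6: 10500 * 0.95 + 2800 * 0.549 = 9975 + 1537 = 11512
Net migration: Band 5 + 370 → 11167
→ [10332, 7889, 4787, 13301, 11167, 11512]
After projecting period 2:
Births: 4787 * 0.361 = 1728, 13301 * 0.411 = 5467, 11167 * 0.078 = 871 ⇒ total 8066
Band 2: 10332 * 0.974 = 10063
Band 3: 7889 * 0.977 = 7708
Band 4: 4787 * 0.978 = 4682
Band 5: 13301 * 0.964 = 12822
Band 6: 11167 * 0.95 + 11512 * 0.549 = 10609 + 6320 = 16929
Net migration: Band 5 + 370 → 13192
→ [8066, 10063, 7708, 4682, 13192, 16929]
After projecting period 3:
Births: 7708 * 0.361 = 2783, 4682 * 0.411 = 1924, 13192 * 0.078 = 1029 ⇒ total 5736
Band 2: 8066 * 0.974 = 7856
Band 3: 10063 * 0.977 = 9832
Band 4: 7708 * 0.978 = 7538
Band 5: 4682 * 0.964 = 4513
Band 6: 13192 * 0.95 + 16929 * 0.549 = 12532 + 9294 = 21826
Net migration: Band 5 + 370 → 4883
→ [5736, 7856, 9832, 7538, 4883, 21826]
After projecting period 4:
Births: 9832 * 0.361 = 3549, 7538 * 0.411 = 3098, 4883 * 0.078 = 381 ⇒ total 7028
Band 2: 5736 * 0.974 = 5587
Band 3: 7856 * 0.977 = 7675
Band 4: 9832 * 0.978 = 9616
Band 5: 7538 * 0.964 = 7267
Band 6: 4883 * 0.95 + 21826 * 0.549 = 4639 + 11982 = 16621
Net migration: Band 5 + 370 → 7637
→ [7028, 5587, 7675, 9616, 7637, 16621]
Total after period 4: 7028 + 5587 + 7675 + 9616 + 7637 + 16621 = 54164

54164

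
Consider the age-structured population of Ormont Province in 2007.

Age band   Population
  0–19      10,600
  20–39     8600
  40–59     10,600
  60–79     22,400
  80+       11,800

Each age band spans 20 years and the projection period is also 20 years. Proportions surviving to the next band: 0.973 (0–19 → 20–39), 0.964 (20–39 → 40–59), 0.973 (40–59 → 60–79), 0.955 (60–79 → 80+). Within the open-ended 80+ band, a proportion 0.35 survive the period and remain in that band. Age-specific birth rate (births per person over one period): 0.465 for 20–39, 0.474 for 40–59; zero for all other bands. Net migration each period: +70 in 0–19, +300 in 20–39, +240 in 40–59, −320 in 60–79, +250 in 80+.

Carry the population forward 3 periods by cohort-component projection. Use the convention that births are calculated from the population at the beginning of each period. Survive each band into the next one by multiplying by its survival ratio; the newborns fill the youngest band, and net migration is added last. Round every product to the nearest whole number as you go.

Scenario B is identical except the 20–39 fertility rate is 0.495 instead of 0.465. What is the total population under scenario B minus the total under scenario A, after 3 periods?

Numbering the bands 1..5 from youngest to oldest:
After projecting period 1:
Births: 8600 × 0.465 = 3999, 10600 × 0.474 = 5024 → 9023
Band 2: 10600 × 0.973 = 10314
Band 3: 8600 × 0.964 = 8290
Band 4: 10600 × 0.973 = 10314
Band 5: 22400 × 0.955 + 11800 × 0.35 = 21392 + 4130 = 25522
Net migration: Band 1 + 70 → 9093; Band 2 + 300 → 10614; Band 3 + 240 → 8530; Band 4 − 320 → 9994; Band 5 + 250 → 25772
Giving 9093 / 10614 / 8530 / 9994 / 25772.
After projecting period 2:
Births: 10614 × 0.465 = 4936, 8530 × 0.474 = 4043 → 8979
Band 2: 9093 × 0.973 = 8847
Band 3: 10614 × 0.964 = 10232
Band 4: 8530 × 0.973 = 8300
Band 5: 9994 × 0.955 + 25772 × 0.35 = 9544 + 9020 = 18564
Net migration: Band 1 + 70 → 9049; Band 2 + 300 → 9147; Band 3 + 240 → 10472; Band 4 − 320 → 7980; Band 5 + 250 → 18814
Giving 9049 / 9147 / 10472 / 7980 / 18814.
After projecting period 3:
Births: 9147 × 0.465 = 4253, 10472 × 0.474 = 4964 → 9217
Band 2: 9049 × 0.973 = 8805
Band 3: 9147 × 0.964 = 8818
Band 4: 10472 × 0.973 = 10189
Band 5: 7980 × 0.955 + 18814 × 0.35 = 7621 + 6585 = 14206
Net migration: Band 1 + 70 → 9287; Band 2 + 300 → 9105; Band 3 + 240 → 9058; Band 4 − 320 → 9869; Band 5 + 250 → 14456
Giving 9287 / 9105 / 9058 / 9869 / 14456.
Scenario A total after 3 periods: 51775
Scenario B projection —
After projecting period 1:
Births: 8600 × 0.495 = 4257, 10600 × 0.474 = 5024 → 9281
Band 2: 10600 × 0.973 = 10314
Band 3: 8600 × 0.964 = 8290
Band 4: 10600 × 0.973 = 10314
Band 5: 22400 × 0.955 + 11800 × 0.35 = 21392 + 4130 = 25522
Net migration: Band 1 + 70 → 9351; Band 2 + 300 → 10614; Band 3 + 240 → 8530; Band 4 − 320 → 9994; Band 5 + 250 → 25772
Giving 9351 / 10614 / 8530 / 9994 / 25772.
After projecting period 2:
Births: 10614 × 0.495 = 5254, 8530 × 0.474 = 4043 → 9297
Band 2: 9351 × 0.973 = 9099
Band 3: 10614 × 0.964 = 10232
Band 4: 8530 × 0.973 = 8300
Band 5: 9994 × 0.955 + 25772 × 0.35 = 9544 + 9020 = 18564
Net migration: Band 1 + 70 → 9367; Band 2 + 300 → 9399; Band 3 + 240 → 10472; Band 4 − 320 → 7980; Band 5 + 250 → 18814
Giving 9367 / 9399 / 10472 / 7980 / 18814.
After projecting period 3:
Births: 9399 × 0.495 = 4653, 10472 × 0.474 = 4964 → 9617
Band 2: 9367 × 0.973 = 9114
Band 3: 9399 × 0.964 = 9061
Band 4: 10472 × 0.973 = 10189
Band 5: 7980 × 0.955 + 18814 × 0.35 = 7621 + 6585 = 14206
Net migration: Band 1 + 70 → 9687; Band 2 + 300 → 9414; Band 3 + 240 → 9301; Band 4 − 320 → 9869; Band 5 + 250 → 14456
Giving 9687 / 9414 / 9301 / 9869 / 14456.
Scenario B total after 3 periods: 52727
Difference B − A = 52727 − 51775 = 952

952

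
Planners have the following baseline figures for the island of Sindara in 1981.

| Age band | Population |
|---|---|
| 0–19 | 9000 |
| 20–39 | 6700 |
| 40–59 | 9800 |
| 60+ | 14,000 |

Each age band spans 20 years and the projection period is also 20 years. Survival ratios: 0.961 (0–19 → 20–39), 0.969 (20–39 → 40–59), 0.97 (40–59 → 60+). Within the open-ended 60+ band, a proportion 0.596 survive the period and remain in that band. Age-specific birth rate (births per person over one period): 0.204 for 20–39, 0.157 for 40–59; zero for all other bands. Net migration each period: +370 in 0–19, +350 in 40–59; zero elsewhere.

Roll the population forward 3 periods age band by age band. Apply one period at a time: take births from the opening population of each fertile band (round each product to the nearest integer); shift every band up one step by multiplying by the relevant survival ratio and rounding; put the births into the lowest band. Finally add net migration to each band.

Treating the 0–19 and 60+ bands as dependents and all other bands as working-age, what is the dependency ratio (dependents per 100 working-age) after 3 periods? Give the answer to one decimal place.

326.2

[period 1]
Births: 6700 * 0.204 = 1367, 9800 * 0.157 = 1539 → total 2906
20–39: 9000 * 0.961 = 8649
40–59: 6700 * 0.969 = 6492
60+: 9800 * 0.97 + 14000 * 0.596 = 9506 + 8344 = 17850
Net migration: 0–19 + 370 → 3276; 40–59 + 350 → 6842
Giving 3276 / 8649 / 6842 / 17850.
[period 2]
Births: 8649 * 0.204 = 1764, 6842 * 0.157 = 1074 → total 2838
20–39: 3276 * 0.961 = 3148
40–59: 8649 * 0.969 = 8381
60+: 6842 * 0.97 + 17850 * 0.596 = 6637 + 10639 = 17276
Net migration: 0–19 + 370 → 3208; 40–59 + 350 → 8731
Giving 3208 / 3148 / 8731 / 17276.
[period 3]
Births: 3148 * 0.204 = 642, 8731 * 0.157 = 1371 → total 2013
20–39: 3208 * 0.961 = 3083
40–59: 3148 * 0.969 = 3050
60+: 8731 * 0.97 + 17276 * 0.596 = 8469 + 10296 = 18765
Net migration: 0–19 + 370 → 2383; 40–59 + 350 → 3400
Giving 2383 / 3083 / 3400 / 18765.
Dependents (band 0–19 + band 60+) = 2383 + 18765 = 21148; working-age = 6483; ratio = 21148/6483 × 100 = 326.2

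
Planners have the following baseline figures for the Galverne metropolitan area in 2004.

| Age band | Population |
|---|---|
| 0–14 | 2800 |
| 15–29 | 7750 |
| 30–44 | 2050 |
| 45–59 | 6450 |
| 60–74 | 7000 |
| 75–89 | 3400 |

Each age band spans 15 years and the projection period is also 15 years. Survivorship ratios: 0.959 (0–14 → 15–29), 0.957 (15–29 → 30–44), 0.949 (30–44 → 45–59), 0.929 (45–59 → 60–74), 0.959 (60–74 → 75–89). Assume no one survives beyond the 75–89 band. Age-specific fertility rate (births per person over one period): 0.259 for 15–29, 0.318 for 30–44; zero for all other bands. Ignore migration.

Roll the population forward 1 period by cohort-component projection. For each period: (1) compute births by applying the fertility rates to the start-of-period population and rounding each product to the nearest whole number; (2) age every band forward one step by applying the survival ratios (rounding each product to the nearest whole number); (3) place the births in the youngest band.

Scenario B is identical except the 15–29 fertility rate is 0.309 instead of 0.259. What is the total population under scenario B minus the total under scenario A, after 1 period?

388

Period 1:
Births: 7750 × 0.259 = 2007 ; 2050 × 0.318 = 652 → total 2659
15–29: 2800 × 0.959 = 2685
30–44: 7750 × 0.957 = 7417
45–59: 2050 × 0.949 = 1945
60–74: 6450 × 0.929 = 5992
75–89: 7000 × 0.959 = 6713
End of period: [2659, 2685, 7417, 1945, 5992, 6713]
Scenario A total after 1 period: 27411
Scenario B projection —
Period 1:
Births: 7750 × 0.309 = 2395 ; 2050 × 0.318 = 652 → total 3047
15–29: 2800 × 0.959 = 2685
30–44: 7750 × 0.957 = 7417
45–59: 2050 × 0.949 = 1945
60–74: 6450 × 0.929 = 5992
75–89: 7000 × 0.959 = 6713
End of period: [3047, 2685, 7417, 1945, 5992, 6713]
Scenario B total after 1 period: 27799
Difference B − A = 27799 − 27411 = 388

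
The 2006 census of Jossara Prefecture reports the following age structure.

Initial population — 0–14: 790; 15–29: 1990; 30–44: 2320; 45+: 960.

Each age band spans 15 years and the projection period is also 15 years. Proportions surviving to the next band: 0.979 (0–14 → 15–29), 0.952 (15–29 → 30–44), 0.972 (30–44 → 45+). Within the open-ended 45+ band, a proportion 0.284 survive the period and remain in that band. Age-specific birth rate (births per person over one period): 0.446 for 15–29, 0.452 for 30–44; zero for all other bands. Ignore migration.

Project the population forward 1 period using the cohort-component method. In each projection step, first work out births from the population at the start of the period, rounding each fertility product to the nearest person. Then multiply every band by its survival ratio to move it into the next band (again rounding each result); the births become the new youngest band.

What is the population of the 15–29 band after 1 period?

773

(Bands numbered youngest = 1 to oldest = 4.)
After projecting period 1:
Births: 1990 × 0.446 = 888 ; 2320 × 0.452 = 1049 ⇒ total 1937
Band 2: 790 × 0.979 = 773
Band 3: 1990 × 0.952 = 1894
Band 4: 2320 × 0.972 + 960 × 0.284 = 2255 + 273 = 2528
→ [1937, 773, 1894, 2528]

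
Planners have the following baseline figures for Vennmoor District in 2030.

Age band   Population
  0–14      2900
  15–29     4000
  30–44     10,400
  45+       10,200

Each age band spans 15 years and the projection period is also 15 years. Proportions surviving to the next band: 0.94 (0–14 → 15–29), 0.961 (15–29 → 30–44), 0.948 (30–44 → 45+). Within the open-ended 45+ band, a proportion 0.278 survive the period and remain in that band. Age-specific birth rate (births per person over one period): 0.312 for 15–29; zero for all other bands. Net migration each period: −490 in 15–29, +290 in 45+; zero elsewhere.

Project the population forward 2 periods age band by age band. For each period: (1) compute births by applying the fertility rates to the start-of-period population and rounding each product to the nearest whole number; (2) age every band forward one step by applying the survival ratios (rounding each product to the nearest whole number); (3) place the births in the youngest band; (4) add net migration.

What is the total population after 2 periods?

11074

[period 1]
Births: 4000 × 0.312 = 1248
15–29: 2900 × 0.94 = 2726
30–44: 4000 × 0.961 = 3844
45+: 10400 × 0.948 + 10200 × 0.278 = 9859 + 2836 = 12695
Net migration: 15–29 − 490 → 2236; 45+ + 290 → 12985
Giving 1248 / 2236 / 3844 / 12985.
[period 2]
Births: 2236 × 0.312 = 698
15–29: 1248 × 0.94 = 1173
30–44: 2236 × 0.961 = 2149
45+: 3844 × 0.948 + 12985 × 0.278 = 3644 + 3610 = 7254
Net migration: 15–29 − 490 → 683; 45+ + 290 → 7544
Giving 698 / 683 / 2149 / 7544.
Total after period 2: 698 + 683 + 2149 + 7544 = 11074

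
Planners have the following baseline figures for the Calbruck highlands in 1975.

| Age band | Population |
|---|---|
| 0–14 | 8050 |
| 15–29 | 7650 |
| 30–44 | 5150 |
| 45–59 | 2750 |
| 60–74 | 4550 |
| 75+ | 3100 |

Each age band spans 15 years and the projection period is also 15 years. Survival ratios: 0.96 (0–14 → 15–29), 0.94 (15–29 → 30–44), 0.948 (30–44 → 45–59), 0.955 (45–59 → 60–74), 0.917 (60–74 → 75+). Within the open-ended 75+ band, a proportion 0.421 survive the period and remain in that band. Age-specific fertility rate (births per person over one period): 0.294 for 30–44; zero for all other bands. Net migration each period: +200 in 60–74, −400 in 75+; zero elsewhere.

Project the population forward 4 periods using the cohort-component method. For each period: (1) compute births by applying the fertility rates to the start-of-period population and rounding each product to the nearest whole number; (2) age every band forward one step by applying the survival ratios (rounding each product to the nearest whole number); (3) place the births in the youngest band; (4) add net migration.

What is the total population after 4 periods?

After projecting period 1:
Births: 5150 × 0.294 = 1514
15–29: 8050 × 0.96 = 7728
30–44: 7650 × 0.94 = 7191
45–59: 5150 × 0.948 = 4882
60–74: 2750 × 0.955 = 2626
75+: 4550 × 0.917 + 3100 × 0.421 = 4172 + 1305 = 5477
Net migration: 60–74 + 200 → 2826; 75+ − 400 → 5077
→ [1514, 7728, 7191, 4882, 2826, 5077]
After projecting period 2:
Births: 7191 × 0.294 = 2114
15–29: 1514 × 0.96 = 1453
30–44: 7728 × 0.94 = 7264
45–59: 7191 × 0.948 = 6817
60–74: 4882 × 0.955 = 4662
75+: 2826 × 0.917 + 5077 × 0.421 = 2591 + 2137 = 4728
Net migration: 60–74 + 200 → 4862; 75+ − 400 → 4328
→ [2114, 1453, 7264, 6817, 4862, 4328]
After projecting period 3:
Births: 7264 × 0.294 = 2136
15–29: 2114 × 0.96 = 2029
30–44: 1453 × 0.94 = 1366
45–59: 7264 × 0.948 = 6886
60–74: 6817 × 0.955 = 6510
75+: 4862 × 0.917 + 4328 × 0.421 = 4458 + 1822 = 6280
Net migration: 60–74 + 200 → 6710; 75+ − 400 → 5880
→ [2136, 2029, 1366, 6886, 6710, 5880]
After projecting period 4:
Births: 1366 × 0.294 = 402
15–29: 2136 × 0.96 = 2051
30–44: 2029 × 0.94 = 1907
45–59: 1366 × 0.948 = 1295
60–74: 6886 × 0.955 = 6576
75+: 6710 × 0.917 + 5880 × 0.421 = 6153 + 2475 = 8628
Net migration: 60–74 + 200 → 6776; 75+ − 400 → 8228
→ [402, 2051, 1907, 1295, 6776, 8228]
Total after period 4: 402 + 2051 + 1907 + 1295 + 6776 + 8228 = 20659

20659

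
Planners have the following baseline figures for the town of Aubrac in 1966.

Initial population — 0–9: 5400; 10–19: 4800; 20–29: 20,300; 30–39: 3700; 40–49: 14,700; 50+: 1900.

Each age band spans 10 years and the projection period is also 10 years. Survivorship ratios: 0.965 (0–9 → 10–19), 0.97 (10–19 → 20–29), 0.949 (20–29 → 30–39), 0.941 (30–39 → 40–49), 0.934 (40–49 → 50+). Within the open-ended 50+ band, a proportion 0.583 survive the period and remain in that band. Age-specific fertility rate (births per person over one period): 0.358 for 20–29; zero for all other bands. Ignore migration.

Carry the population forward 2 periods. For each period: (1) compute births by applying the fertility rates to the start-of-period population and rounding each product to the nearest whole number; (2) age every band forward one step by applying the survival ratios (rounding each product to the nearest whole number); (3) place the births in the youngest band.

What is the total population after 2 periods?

[period 1]
Births: 20300 * 0.358 = 7267
10–19: 5400 * 0.965 = 5211
20–29: 4800 * 0.97 = 4656
30–39: 20300 * 0.949 = 19265
40–49: 3700 * 0.941 = 3482
50+: 14700 * 0.934 + 1900 * 0.583 = 13730 + 1108 = 14838
Population now: 0–9=7267, 10–19=5211, 20–29=4656, 30–39=19265, 40–49=3482, 50+=14838
[period 2]
Births: 4656 * 0.358 = 1667
10–19: 7267 * 0.965 = 7013
20–29: 5211 * 0.97 = 5055
30–39: 4656 * 0.949 = 4419
40–49: 19265 * 0.941 = 18128
50+: 3482 * 0.934 + 14838 * 0.583 = 3252 + 8651 = 11903
Population now: 0–9=1667, 10–19=7013, 20–29=5055, 30–39=4419, 40–49=18128, 50+=11903
Total after period 2: 1667 + 7013 + 5055 + 4419 + 18128 + 11903 = 48185

48185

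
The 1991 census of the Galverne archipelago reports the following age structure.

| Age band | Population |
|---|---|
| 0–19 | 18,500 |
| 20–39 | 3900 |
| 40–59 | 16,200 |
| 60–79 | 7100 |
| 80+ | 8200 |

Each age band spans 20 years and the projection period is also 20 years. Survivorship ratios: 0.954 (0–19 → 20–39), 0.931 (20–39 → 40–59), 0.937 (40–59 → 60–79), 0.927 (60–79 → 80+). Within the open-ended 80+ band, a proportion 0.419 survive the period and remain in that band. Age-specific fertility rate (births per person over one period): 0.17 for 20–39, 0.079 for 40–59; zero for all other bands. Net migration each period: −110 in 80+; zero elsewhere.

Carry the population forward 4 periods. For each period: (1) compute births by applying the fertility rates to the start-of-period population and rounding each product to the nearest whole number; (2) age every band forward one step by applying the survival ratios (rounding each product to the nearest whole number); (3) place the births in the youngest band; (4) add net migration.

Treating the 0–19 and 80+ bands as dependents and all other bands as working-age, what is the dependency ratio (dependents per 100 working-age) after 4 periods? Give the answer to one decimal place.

317.4

Call the groups 1 to 5, youngest first.
Period 1.
Births: 3900 × 0.17 = 663, 16200 × 0.079 = 1280 → 1943
Group 2: 18500 × 0.954 = 17649
Group 3: 3900 × 0.931 = 3631
Group 4: 16200 × 0.937 = 15179
Group 5: 7100 × 0.927 + 8200 × 0.419 = 6582 + 3436 = 10018
Net migration: Group 5 − 110 → 9908
→ [1943, 17649, 3631, 15179, 9908]
Period 2.
Births: 17649 × 0.17 = 3000, 3631 × 0.079 = 287 → 3287
Group 2: 1943 × 0.954 = 1854
Group 3: 17649 × 0.931 = 16431
Group 4: 3631 × 0.937 = 3402
Group 5: 15179 × 0.927 + 9908 × 0.419 = 14071 + 4151 = 18222
Net migration: Group 5 − 110 → 18112
→ [3287, 1854, 16431, 3402, 18112]
Period 3.
Births: 1854 × 0.17 = 315, 16431 × 0.079 = 1298 → 1613
Group 2: 3287 × 0.954 = 3136
Group 3: 1854 × 0.931 = 1726
Group 4: 16431 × 0.937 = 15396
Group 5: 3402 × 0.927 + 18112 × 0.419 = 3154 + 7589 = 10743
Net migration: Group 5 − 110 → 10633
→ [1613, 3136, 1726, 15396, 10633]
Period 4.
Births: 3136 × 0.17 = 533, 1726 × 0.079 = 136 → 669
Group 2: 1613 × 0.954 = 1539
Group 3: 3136 × 0.931 = 2920
Group 4: 1726 × 0.937 = 1617
Group 5: 15396 × 0.927 + 10633 × 0.419 = 14272 + 4455 = 18727
Net migration: Group 5 − 110 → 18617
→ [669, 1539, 2920, 1617, 18617]
Dependents (band 0–19 + band 80+) = 669 + 18617 = 19286; working-age = 6076; ratio = 19286/6076 × 100 = 317.4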